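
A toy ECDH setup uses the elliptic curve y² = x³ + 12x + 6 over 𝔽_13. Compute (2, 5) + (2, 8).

O

The two points share x = 2 and their y-coordinates satisfy 5 + 8 ≡ 0 (mod 13), so they are inverses. Their sum is O.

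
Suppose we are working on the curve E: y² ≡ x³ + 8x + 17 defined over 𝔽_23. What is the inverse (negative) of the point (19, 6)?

-(19, 6) = (19, -6 mod 23) = (19, 17).

(19, 17)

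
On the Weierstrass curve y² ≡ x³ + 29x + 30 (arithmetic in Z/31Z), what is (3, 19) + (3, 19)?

(27, 6)

tangent at (3, 19): λ = (3·3² + 29)/(2·19) ≡ 25/7. 7⁻¹ ≡ 9 (mod 31) since 7·9 = 63 ≡ 1, so λ ≡ 25·9 ≡ 8.
  x = λ² - 3 - 3 = 64 - 6 ≡ 27; y = λ·(3 - 27) - 19 ≡ 6. → (27, 6)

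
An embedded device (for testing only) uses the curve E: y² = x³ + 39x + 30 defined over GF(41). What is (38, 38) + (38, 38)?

tangent at (38, 38): λ = (3·38² + 39)/(2·38) ≡ 25/35. 35⁻¹ ≡ 34 (mod 41) since 35·34 = 1190 ≡ 1, so λ ≡ 25·34 ≡ 30.
  x = λ² - 38 - 38 = 900 - 76 ≡ 4; y = λ·(38 - 4) - 38 ≡ 39. → (4, 39)

(4, 39)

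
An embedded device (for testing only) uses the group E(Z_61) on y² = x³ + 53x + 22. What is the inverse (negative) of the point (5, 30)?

-(5, 30) = (5, -30 mod 61) = (5, 31).

(5, 31)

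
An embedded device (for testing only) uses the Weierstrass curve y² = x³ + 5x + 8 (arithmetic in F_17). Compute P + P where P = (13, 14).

tangent at (13, 14): λ = (3·13² + 5)/(2·14) ≡ 2/11. 11⁻¹ ≡ 14 (mod 17) since 11·14 = 154 ≡ 1, so λ ≡ 2·14 ≡ 11.
  x = λ² - 13 - 13 = 121 - 26 ≡ 10; y = λ·(13 - 10) - 14 ≡ 2. → (10, 2)

(10, 2)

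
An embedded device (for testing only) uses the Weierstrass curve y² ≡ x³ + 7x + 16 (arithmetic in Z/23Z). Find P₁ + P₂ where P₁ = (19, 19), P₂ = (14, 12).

(3, 8)

(19, 19) + (14, 12). λ = (12 - 19)/(14 - 19) ≡ 16/18 mod 23. 18⁻¹ ≡ 9 (mod 23) since 18·9 = 162 ≡ 1, so λ ≡ 6.
  x = λ² - 19 - 14 = 36 - 33 ≡ 3; y = λ·(19 - 3) - 19 ≡ 8. → (3, 8)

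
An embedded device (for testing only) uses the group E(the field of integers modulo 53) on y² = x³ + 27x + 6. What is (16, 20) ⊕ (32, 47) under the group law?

(30, 16)

(16, 20) + (32, 47). λ = (47 - 20)/(32 - 16) ≡ 27/16 mod 53. 16⁻¹ ≡ 10 (mod 53), so λ ≡ 5.
  x = λ² - 16 - 32 = 25 - 48 ≡ 30; y = λ·(16 - 30) - 20 ≡ 16. → (30, 16)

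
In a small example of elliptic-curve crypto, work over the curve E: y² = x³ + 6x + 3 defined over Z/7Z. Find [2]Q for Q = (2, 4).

(5, 5)

tangent at (2, 4): λ = (3·2² + 6)/(2·4) ≡ 4/1. 1⁻¹ ≡ 1 (mod 7), so λ ≡ 4·1 ≡ 4.
  x = λ² - 2 - 2 = 16 - 4 ≡ 5; y = λ·(2 - 5) - 4 ≡ 5. → (5, 5)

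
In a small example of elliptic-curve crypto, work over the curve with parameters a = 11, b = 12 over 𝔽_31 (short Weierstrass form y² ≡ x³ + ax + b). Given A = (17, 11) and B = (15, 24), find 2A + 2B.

(27, 11)

First 2A:
Repeated addition: build up to 2A.
2A: tangent at (17, 11): λ = (3·17² + 11)/(2·11) ≡ 10/22. 22⁻¹ ≡ 24 (mod 31), so λ ≡ 10·24 ≡ 23.
  x = λ² - 17 - 17 = 529 - 34 ≡ 30; y = λ·(17 - 30) - 11 ≡ 0. → (30, 0)
2A = (30, 0).
Next 2B:
Repeated addition: build up to 2B.
2B: tangent at (15, 24): λ = (3·15² + 11)/(2·24) ≡ 4/17. 17⁻¹ ≡ 11 (mod 31) since 17·11 = 187 ≡ 1, so λ ≡ 4·11 ≡ 13.
  x = λ² - 15 - 15 = 169 - 30 ≡ 15; y = λ·(15 - 15) - 24 ≡ 7. → (15, 7)
2B = (15, 7).
Finally 2A + 2B:
(30, 0) + (15, 7). λ = (7 - 0)/(15 - 30) ≡ 7/16 mod 31. 16⁻¹ ≡ 2 (mod 31), so λ ≡ 14.
  x = λ² - 30 - 15 = 196 - 45 ≡ 27; y = λ·(30 - 27) - 0 ≡ 11. → (27, 11)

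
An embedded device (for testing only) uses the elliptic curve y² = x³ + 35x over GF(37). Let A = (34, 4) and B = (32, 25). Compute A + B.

(35, 25)

(34, 4) + (32, 25). λ = (25 - 4)/(32 - 34) ≡ 21/35 mod 37. 35⁻¹ ≡ 18 (mod 37), so λ ≡ 8.
  x = λ² - 34 - 32 = 64 - 66 ≡ 35; y = λ·(34 - 35) - 4 ≡ 25. → (35, 25)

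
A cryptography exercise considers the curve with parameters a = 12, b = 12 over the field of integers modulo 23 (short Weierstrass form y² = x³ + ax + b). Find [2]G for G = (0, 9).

tangent at (0, 9): λ = (3·0² + 12)/(2·9) ≡ 12/18. 18⁻¹ ≡ 9 (mod 23) since 18·9 = 162 ≡ 1, so λ ≡ 12·9 ≡ 16.
  x = λ² - 0 - 0 = 256 - 0 ≡ 3; y = λ·(0 - 3) - 9 ≡ 12. → (3, 12)

(3, 12)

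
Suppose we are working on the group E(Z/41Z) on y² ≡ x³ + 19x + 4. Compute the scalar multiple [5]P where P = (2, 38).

(4, 29)

Double-and-add on 5 = (101)₂. Start with P = (2, 38) for the leading 1-bit.
double: tangent at (2, 38): λ = (3·2² + 19)/(2·38) ≡ 31/35. 35⁻¹ ≡ 34 (mod 41) since 35·34 = 1190 ≡ 1, so λ ≡ 31·34 ≡ 29.
  x = λ² - 2 - 2 = 841 - 4 ≡ 17; y = λ·(2 - 17) - 38 ≡ 19. → (17, 19)
double: tangent at (17, 19): λ = (3·17² + 19)/(2·19) ≡ 25/38. 38⁻¹ ≡ 27 (mod 41), so λ ≡ 25·27 ≡ 19.
  x = λ² - 17 - 17 = 361 - 34 ≡ 40; y = λ·(17 - 40) - 19 ≡ 36. → (40, 36)
add P: (40, 36) + (2, 38). λ = (38 - 36)/(2 - 40) ≡ 2/3 mod 41. 3⁻¹ ≡ 14 (mod 41) since 3·14 = 42 ≡ 1, so λ ≡ 28.
  x = λ² - 40 - 2 = 784 - 42 ≡ 4; y = λ·(40 - 4) - 36 ≡ 29. → (4, 29)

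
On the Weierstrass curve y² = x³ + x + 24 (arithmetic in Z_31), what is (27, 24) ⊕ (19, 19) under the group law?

(13, 8)

(27, 24) + (19, 19). λ = (19 - 24)/(19 - 27) ≡ 26/23 mod 31. 23⁻¹ ≡ 27 (mod 31), so λ ≡ 20.
  x = λ² - 27 - 19 = 400 - 46 ≡ 13; y = λ·(27 - 13) - 24 ≡ 8. → (13, 8)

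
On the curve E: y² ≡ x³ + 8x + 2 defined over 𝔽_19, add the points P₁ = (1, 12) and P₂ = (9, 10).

(15, 1)

(1, 12) + (9, 10). λ = (10 - 12)/(9 - 1) ≡ 17/8 mod 19. 8⁻¹ ≡ 12 (mod 19), so λ ≡ 14.
  x = λ² - 1 - 9 = 196 - 10 ≡ 15; y = λ·(1 - 15) - 12 ≡ 1. → (15, 1)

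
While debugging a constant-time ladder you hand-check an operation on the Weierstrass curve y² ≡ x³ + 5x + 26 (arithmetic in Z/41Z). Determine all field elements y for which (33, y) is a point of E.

x³ + 5x + 26 = 36128 ≡ 7 (mod 41).
7 is a non-residue mod 41; no y exists.

none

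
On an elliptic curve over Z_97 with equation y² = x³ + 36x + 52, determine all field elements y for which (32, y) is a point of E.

x³ + 36x + 52 = 33972 ≡ 22 (mod 97).
Square roots of 22 mod 97: 33 and 64 (since 33² = 1089 ≡ 22).

33, 64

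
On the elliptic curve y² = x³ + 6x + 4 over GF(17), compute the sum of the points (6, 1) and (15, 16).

(12, 6)

(6, 1) + (15, 16). λ = (16 - 1)/(15 - 6) ≡ 15/9 mod 17. 9⁻¹ ≡ 2 (mod 17), so λ ≡ 13.
  x = λ² - 6 - 15 = 169 - 21 ≡ 12; y = λ·(6 - 12) - 1 ≡ 6. → (12, 6)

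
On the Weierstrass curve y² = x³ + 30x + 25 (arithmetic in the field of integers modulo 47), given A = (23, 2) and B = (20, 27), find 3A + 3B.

(36, 44)

First 3A:
Repeated addition: build up to 3A.
2A: tangent at (23, 2): λ = (3·23² + 30)/(2·2) ≡ 19/4. 4⁻¹ ≡ 12 (mod 47) since 4·12 = 48 ≡ 1, so λ ≡ 19·12 ≡ 40.
  x = λ² - 23 - 23 = 1600 - 46 ≡ 3; y = λ·(23 - 3) - 2 ≡ 46. → (3, 46)
3A: (3, 46) + (23, 2). λ = (2 - 46)/(23 - 3) ≡ 3/20 mod 47. 20⁻¹ ≡ 40 (mod 47) since 20·40 = 800 ≡ 1, so λ ≡ 26.
  x = λ² - 3 - 23 = 676 - 26 ≡ 39; y = λ·(3 - 39) - 46 ≡ 5. → (39, 5)
3A = (39, 5).
Next 3B:
Repeated addition: build up to 3B.
2B: tangent at (20, 27): λ = (3·20² + 30)/(2·27) ≡ 8/7. 7⁻¹ ≡ 27 (mod 47), so λ ≡ 8·27 ≡ 28.
  x = λ² - 20 - 20 = 784 - 40 ≡ 39; y = λ·(20 - 39) - 27 ≡ 5. → (39, 5)
3B: (39, 5) + (20, 27). λ = (27 - 5)/(20 - 39) ≡ 22/28 mod 47. 28⁻¹ ≡ 42 (mod 47) since 28·42 = 1176 ≡ 1, so λ ≡ 31.
  x = λ² - 39 - 20 = 961 - 59 ≡ 9; y = λ·(39 - 9) - 5 ≡ 32. → (9, 32)
3B = (9, 32).
Finally 3A + 3B:
(39, 5) + (9, 32). λ = (32 - 5)/(9 - 39) ≡ 27/17 mod 47. 17⁻¹ ≡ 36 (mod 47) since 17·36 = 612 ≡ 1, so λ ≡ 32.
  x = λ² - 39 - 9 = 1024 - 48 ≡ 36; y = λ·(39 - 36) - 5 ≡ 44. → (36, 44)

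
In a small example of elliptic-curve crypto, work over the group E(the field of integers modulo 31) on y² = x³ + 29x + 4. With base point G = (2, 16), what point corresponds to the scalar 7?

Double-and-add on 7 = (111)₂. Start with G = (2, 16) for the leading 1-bit.
double: tangent at (2, 16): λ = (3·2² + 29)/(2·16) ≡ 10/1. 1⁻¹ ≡ 1 (mod 31) since 1·1 = 1 ≡ 1, so λ ≡ 10·1 ≡ 10.
  x = λ² - 2 - 2 = 100 - 4 ≡ 3; y = λ·(2 - 3) - 16 ≡ 5. → (3, 5)
add G: (3, 5) + (2, 16). λ = (16 - 5)/(2 - 3) ≡ 11/30 mod 31. 30⁻¹ ≡ 30 (mod 31), so λ ≡ 20.
  x = λ² - 3 - 2 = 400 - 5 ≡ 23; y = λ·(3 - 23) - 5 ≡ 29. → (23, 29)
double: tangent at (23, 29): λ = (3·23² + 29)/(2·29) ≡ 4/27. 27⁻¹ ≡ 23 (mod 31), so λ ≡ 4·23 ≡ 30.
  x = λ² - 23 - 23 = 900 - 46 ≡ 17; y = λ·(23 - 17) - 29 ≡ 27. → (17, 27)
add G: (17, 27) + (2, 16). λ = (16 - 27)/(2 - 17) ≡ 20/16 mod 31. 16⁻¹ ≡ 2 (mod 31), so λ ≡ 9.
  x = λ² - 17 - 2 = 81 - 19 ≡ 0; y = λ·(17 - 0) - 27 ≡ 2. → (0, 2)

(0, 2)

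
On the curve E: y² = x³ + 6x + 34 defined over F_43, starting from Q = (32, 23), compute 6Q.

Double-and-add on 6 = (110)₂. Start with Q = (32, 23) for the leading 1-bit.
double: tangent at (32, 23): λ = (3·32² + 6)/(2·23) ≡ 25/3. 3⁻¹ ≡ 29 (mod 43) since 3·29 = 87 ≡ 1, so λ ≡ 25·29 ≡ 37.
  x = λ² - 32 - 32 = 1369 - 64 ≡ 15; y = λ·(32 - 15) - 23 ≡ 4. → (15, 4)
add Q: (15, 4) + (32, 23). λ = (23 - 4)/(32 - 15) ≡ 19/17 mod 43. 17⁻¹ ≡ 38 (mod 43), so λ ≡ 34.
  x = λ² - 15 - 32 = 1156 - 47 ≡ 34; y = λ·(15 - 34) - 4 ≡ 38. → (34, 38)
double: tangent at (34, 38): λ = (3·34² + 6)/(2·38) ≡ 34/33. 33⁻¹ ≡ 30 (mod 43) since 33·30 = 990 ≡ 1, so λ ≡ 34·30 ≡ 31.
  x = λ² - 34 - 34 = 961 - 68 ≡ 33; y = λ·(34 - 33) - 38 ≡ 36. → (33, 36)

(33, 36)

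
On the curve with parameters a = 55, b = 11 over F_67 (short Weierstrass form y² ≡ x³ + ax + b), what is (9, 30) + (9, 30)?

tangent at (9, 30): λ = (3·9² + 55)/(2·30) ≡ 30/60. 60⁻¹ ≡ 19 (mod 67), so λ ≡ 30·19 ≡ 34.
  x = λ² - 9 - 9 = 1156 - 18 ≡ 66; y = λ·(9 - 66) - 30 ≡ 42. → (66, 42)

(66, 42)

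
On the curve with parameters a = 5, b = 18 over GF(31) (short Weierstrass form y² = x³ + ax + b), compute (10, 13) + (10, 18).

O

The two points share x = 10 and their y-coordinates satisfy 13 + 18 ≡ 0 (mod 31), so they are inverses. Their sum is the point at infinity.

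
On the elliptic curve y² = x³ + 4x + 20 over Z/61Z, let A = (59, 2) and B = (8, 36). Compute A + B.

(59, 2) + (8, 36). λ = (36 - 2)/(8 - 59) ≡ 34/10 mod 61. 10⁻¹ ≡ 55 (mod 61), so λ ≡ 40.
  x = λ² - 59 - 8 = 1600 - 67 ≡ 8; y = λ·(59 - 8) - 2 ≡ 25. → (8, 25)

(8, 25)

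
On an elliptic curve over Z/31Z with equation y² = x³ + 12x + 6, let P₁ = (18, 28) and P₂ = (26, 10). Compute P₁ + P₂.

(25, 11)

(18, 28) + (26, 10). λ = (10 - 28)/(26 - 18) ≡ 13/8 mod 31. 8⁻¹ ≡ 4 (mod 31), so λ ≡ 21.
  x = λ² - 18 - 26 = 441 - 44 ≡ 25; y = λ·(18 - 25) - 28 ≡ 11. → (25, 11)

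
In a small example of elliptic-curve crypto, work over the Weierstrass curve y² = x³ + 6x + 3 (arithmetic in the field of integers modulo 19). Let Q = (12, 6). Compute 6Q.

Double-and-add on 6 = (110)₂. Start with Q = (12, 6) for the leading 1-bit.
double: tangent at (12, 6): λ = (3·12² + 6)/(2·6) ≡ 1/12. 12⁻¹ ≡ 8 (mod 19), so λ ≡ 1·8 ≡ 8.
  x = λ² - 12 - 12 = 64 - 24 ≡ 2; y = λ·(12 - 2) - 6 ≡ 17. → (2, 17)
add Q: (2, 17) + (12, 6). λ = (6 - 17)/(12 - 2) ≡ 8/10 mod 19. 10⁻¹ ≡ 2 (mod 19) since 10·2 = 20 ≡ 1, so λ ≡ 16.
  x = λ² - 2 - 12 = 256 - 14 ≡ 14; y = λ·(2 - 14) - 17 ≡ 0. → (14, 0)
double: (14, 0) + (14, 0): same x and y₁ ≡ -y₂, so the sum is O.

O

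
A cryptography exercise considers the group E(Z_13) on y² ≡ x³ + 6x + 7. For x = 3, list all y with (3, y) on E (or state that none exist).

x³ + 6x + 7 = 52 ≡ 0 (mod 13).
Only y = 0 satisfies y² ≡ 0.

0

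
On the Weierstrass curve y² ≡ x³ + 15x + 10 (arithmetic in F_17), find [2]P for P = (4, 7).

(8, 9)

tangent at (4, 7): λ = (3·4² + 15)/(2·7) ≡ 12/14. 14⁻¹ ≡ 11 (mod 17), so λ ≡ 12·11 ≡ 13.
  x = λ² - 4 - 4 = 169 - 8 ≡ 8; y = λ·(4 - 8) - 7 ≡ 9. → (8, 9)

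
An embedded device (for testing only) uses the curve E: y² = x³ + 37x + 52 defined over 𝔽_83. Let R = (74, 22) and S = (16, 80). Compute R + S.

(74, 22) + (16, 80). λ = (80 - 22)/(16 - 74) ≡ 58/25 mod 83. 25⁻¹ ≡ 10 (mod 83) since 25·10 = 250 ≡ 1, so λ ≡ 82.
  x = λ² - 74 - 16 = 6724 - 90 ≡ 77; y = λ·(74 - 77) - 22 ≡ 64. → (77, 64)

(77, 64)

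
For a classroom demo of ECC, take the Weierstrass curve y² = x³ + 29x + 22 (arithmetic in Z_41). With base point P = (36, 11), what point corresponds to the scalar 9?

Double-and-add on 9 = (1001)₂. Start with P = (36, 11) for the leading 1-bit.
double: tangent at (36, 11): λ = (3·36² + 29)/(2·11) ≡ 22/22. 22⁻¹ ≡ 28 (mod 41) since 22·28 = 616 ≡ 1, so λ ≡ 22·28 ≡ 1.
  x = λ² - 36 - 36 = 1 - 72 ≡ 11; y = λ·(36 - 11) - 11 ≡ 14. → (11, 14)
double: tangent at (11, 14): λ = (3·11² + 29)/(2·14) ≡ 23/28. 28⁻¹ ≡ 22 (mod 41), so λ ≡ 23·22 ≡ 14.
  x = λ² - 11 - 11 = 196 - 22 ≡ 10; y = λ·(11 - 10) - 14 ≡ 0. → (10, 0)
double: (10, 0) + (10, 0): same x and y₁ ≡ -y₂, so the sum is the point at infinity.
add P: the point at infinity + (36, 11) = (36, 11) (identity).

(36, 11)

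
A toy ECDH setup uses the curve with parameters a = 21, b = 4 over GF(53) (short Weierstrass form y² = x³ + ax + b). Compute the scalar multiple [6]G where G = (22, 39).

(15, 39)

Double-and-add on 6 = (110)₂. Start with G = (22, 39) for the leading 1-bit.
double: tangent at (22, 39): λ = (3·22² + 21)/(2·39) ≡ 42/25. 25⁻¹ ≡ 17 (mod 53), so λ ≡ 42·17 ≡ 25.
  x = λ² - 22 - 22 = 625 - 44 ≡ 51; y = λ·(22 - 51) - 39 ≡ 31. → (51, 31)
add G: (51, 31) + (22, 39). λ = (39 - 31)/(22 - 51) ≡ 8/24 mod 53. 24⁻¹ ≡ 42 (mod 53), so λ ≡ 18.
  x = λ² - 51 - 22 = 324 - 73 ≡ 39; y = λ·(51 - 39) - 31 ≡ 26. → (39, 26)
double: tangent at (39, 26): λ = (3·39² + 21)/(2·26) ≡ 26/52. 52⁻¹ ≡ 52 (mod 53) since 52·52 = 2704 ≡ 1, so λ ≡ 26·52 ≡ 27.
  x = λ² - 39 - 39 = 729 - 78 ≡ 15; y = λ·(39 - 15) - 26 ≡ 39. → (15, 39)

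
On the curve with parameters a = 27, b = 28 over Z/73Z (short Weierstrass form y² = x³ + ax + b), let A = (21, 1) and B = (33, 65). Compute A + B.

(15, 31)

(21, 1) + (33, 65). λ = (65 - 1)/(33 - 21) ≡ 64/12 mod 73. 12⁻¹ ≡ 67 (mod 73) since 12·67 = 804 ≡ 1, so λ ≡ 54.
  x = λ² - 21 - 33 = 2916 - 54 ≡ 15; y = λ·(21 - 15) - 1 ≡ 31. → (15, 31)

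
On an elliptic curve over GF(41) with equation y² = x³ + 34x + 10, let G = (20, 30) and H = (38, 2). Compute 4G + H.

First 4G:
Repeated addition: build up to 4G.
2G: tangent at (20, 30): λ = (3·20² + 34)/(2·30) ≡ 4/19. 19⁻¹ ≡ 13 (mod 41), so λ ≡ 4·13 ≡ 11.
  x = λ² - 20 - 20 = 121 - 40 ≡ 40; y = λ·(20 - 40) - 30 ≡ 37. → (40, 37)
3G: (40, 37) + (20, 30). λ = (30 - 37)/(20 - 40) ≡ 34/21 mod 41. 21⁻¹ ≡ 2 (mod 41), so λ ≡ 27.
  x = λ² - 40 - 20 = 729 - 60 ≡ 13; y = λ·(40 - 13) - 37 ≡ 36. → (13, 36)
4G: (13, 36) + (20, 30). λ = (30 - 36)/(20 - 13) ≡ 35/7 mod 41. 7⁻¹ ≡ 6 (mod 41) since 7·6 = 42 ≡ 1, so λ ≡ 5.
  x = λ² - 13 - 20 = 25 - 33 ≡ 33; y = λ·(13 - 33) - 36 ≡ 28. → (33, 28)
4G = (33, 28).
Finally 4G + H:
(33, 28) + (38, 2). λ = (2 - 28)/(38 - 33) ≡ 15/5 mod 41. 5⁻¹ ≡ 33 (mod 41) since 5·33 = 165 ≡ 1, so λ ≡ 3.
  x = λ² - 33 - 38 = 9 - 71 ≡ 20; y = λ·(33 - 20) - 28 ≡ 11. → (20, 11)

(20, 11)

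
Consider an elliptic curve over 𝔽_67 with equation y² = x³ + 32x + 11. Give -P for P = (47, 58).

(47, 9)

-(47, 58) = (47, -58 mod 67) = (47, 9).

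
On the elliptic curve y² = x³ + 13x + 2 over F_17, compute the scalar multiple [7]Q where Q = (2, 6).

Repeated addition: build up to 7Q.
2Q: tangent at (2, 6): λ = (3·2² + 13)/(2·6) ≡ 8/12. 12⁻¹ ≡ 10 (mod 17) since 12·10 = 120 ≡ 1, so λ ≡ 8·10 ≡ 12.
  x = λ² - 2 - 2 = 144 - 4 ≡ 4; y = λ·(2 - 4) - 6 ≡ 4. → (4, 4)
3Q: (4, 4) + (2, 6). λ = (6 - 4)/(2 - 4) ≡ 2/15 mod 17. 15⁻¹ ≡ 8 (mod 17) since 15·8 = 120 ≡ 1, so λ ≡ 16.
  x = λ² - 4 - 2 = 256 - 6 ≡ 12; y = λ·(4 - 12) - 4 ≡ 4. → (12, 4)
4Q: (12, 4) + (2, 6). λ = (6 - 4)/(2 - 12) ≡ 2/7 mod 17. 7⁻¹ ≡ 5 (mod 17) since 7·5 = 35 ≡ 1, so λ ≡ 10.
  x = λ² - 12 - 2 = 100 - 14 ≡ 1; y = λ·(12 - 1) - 4 ≡ 4. → (1, 4)
5Q: (1, 4) + (2, 6). λ = (6 - 4)/(2 - 1) ≡ 2/1 mod 17. 1⁻¹ ≡ 1 (mod 17) since 1·1 = 1 ≡ 1, so λ ≡ 2.
  x = λ² - 1 - 2 = 4 - 3 ≡ 1; y = λ·(1 - 1) - 4 ≡ 13. → (1, 13)
6Q: (1, 13) + (2, 6). λ = (6 - 13)/(2 - 1) ≡ 10/1 mod 17. 1⁻¹ ≡ 1 (mod 17), so λ ≡ 10.
  x = λ² - 1 - 2 = 100 - 3 ≡ 12; y = λ·(1 - 12) - 13 ≡ 13. → (12, 13)
7Q: (12, 13) + (2, 6). λ = (6 - 13)/(2 - 12) ≡ 10/7 mod 17. 7⁻¹ ≡ 5 (mod 17), so λ ≡ 16.
  x = λ² - 12 - 2 = 256 - 14 ≡ 4; y = λ·(12 - 4) - 13 ≡ 13. → (4, 13)

(4, 13)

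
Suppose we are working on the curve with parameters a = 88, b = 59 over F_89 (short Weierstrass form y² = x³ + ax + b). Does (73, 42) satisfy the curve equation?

y² = 42² ≡ 73; x³ + 88x + 59 = 395500 ≡ 73 (mod 89). 73 = 73.

yes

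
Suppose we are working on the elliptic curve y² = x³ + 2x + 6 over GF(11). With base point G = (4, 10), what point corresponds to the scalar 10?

Double-and-add on 10 = (1010)₂. Start with G = (4, 10) for the leading 1-bit.
double: tangent at (4, 10): λ = (3·4² + 2)/(2·10) ≡ 6/9. 9⁻¹ ≡ 5 (mod 11) since 9·5 = 45 ≡ 1, so λ ≡ 6·5 ≡ 8.
  x = λ² - 4 - 4 = 64 - 8 ≡ 1; y = λ·(4 - 1) - 10 ≡ 3. → (1, 3)
double: tangent at (1, 3): λ = (3·1² + 2)/(2·3) ≡ 5/6. 6⁻¹ ≡ 2 (mod 11), so λ ≡ 5·2 ≡ 10.
  x = λ² - 1 - 1 = 100 - 2 ≡ 10; y = λ·(1 - 10) - 3 ≡ 6. → (10, 6)
add G: (10, 6) + (4, 10). λ = (10 - 6)/(4 - 10) ≡ 4/5 mod 11. 5⁻¹ ≡ 9 (mod 11) since 5·9 = 45 ≡ 1, so λ ≡ 3.
  x = λ² - 10 - 4 = 9 - 14 ≡ 6; y = λ·(10 - 6) - 6 ≡ 6. → (6, 6)
double: tangent at (6, 6): λ = (3·6² + 2)/(2·6) ≡ 0/1. 1⁻¹ ≡ 1 (mod 11) since 1·1 = 1 ≡ 1, so λ ≡ 0·1 ≡ 0.
  x = λ² - 6 - 6 = 0 - 12 ≡ 10; y = λ·(6 - 10) - 6 ≡ 5. → (10, 5)

(10, 5)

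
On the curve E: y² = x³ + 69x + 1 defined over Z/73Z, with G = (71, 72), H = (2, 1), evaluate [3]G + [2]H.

First 3G:
Repeated addition: build up to 3G.
2G: tangent at (71, 72): λ = (3·71² + 69)/(2·72) ≡ 8/71. 71⁻¹ ≡ 36 (mod 73) since 71·36 = 2556 ≡ 1, so λ ≡ 8·36 ≡ 69.
  x = λ² - 71 - 71 = 4761 - 142 ≡ 20; y = λ·(71 - 20) - 72 ≡ 16. → (20, 16)
3G: (20, 16) + (71, 72). λ = (72 - 16)/(71 - 20) ≡ 56/51 mod 73. 51⁻¹ ≡ 63 (mod 73), so λ ≡ 24.
  x = λ² - 20 - 71 = 576 - 91 ≡ 47; y = λ·(20 - 47) - 16 ≡ 66. → (47, 66)
3G = (47, 66).
Next 2H:
Repeated addition: build up to 2H.
2H: tangent at (2, 1): λ = (3·2² + 69)/(2·1) ≡ 8/2. 2⁻¹ ≡ 37 (mod 73), so λ ≡ 8·37 ≡ 4.
  x = λ² - 2 - 2 = 16 - 4 ≡ 12; y = λ·(2 - 12) - 1 ≡ 32. → (12, 32)
2H = (12, 32).
Finally 3G + 2H:
(47, 66) + (12, 32). λ = (32 - 66)/(12 - 47) ≡ 39/38 mod 73. 38⁻¹ ≡ 25 (mod 73), so λ ≡ 26.
  x = λ² - 47 - 12 = 676 - 59 ≡ 33; y = λ·(47 - 33) - 66 ≡ 6. → (33, 6)

(33, 6)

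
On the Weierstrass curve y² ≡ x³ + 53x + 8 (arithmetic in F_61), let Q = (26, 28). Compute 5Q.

(28, 52)

Double-and-add on 5 = (101)₂. Start with Q = (26, 28) for the leading 1-bit.
double: tangent at (26, 28): λ = (3·26² + 53)/(2·28) ≡ 7/56. 56⁻¹ ≡ 12 (mod 61), so λ ≡ 7·12 ≡ 23.
  x = λ² - 26 - 26 = 529 - 52 ≡ 50; y = λ·(26 - 50) - 28 ≡ 30. → (50, 30)
double: tangent at (50, 30): λ = (3·50² + 53)/(2·30) ≡ 50/60. 60⁻¹ ≡ 60 (mod 61) since 60·60 = 3600 ≡ 1, so λ ≡ 50·60 ≡ 11.
  x = λ² - 50 - 50 = 121 - 100 ≡ 21; y = λ·(50 - 21) - 30 ≡ 45. → (21, 45)
add Q: (21, 45) + (26, 28). λ = (28 - 45)/(26 - 21) ≡ 44/5 mod 61. 5⁻¹ ≡ 49 (mod 61), so λ ≡ 21.
  x = λ² - 21 - 26 = 441 - 47 ≡ 28; y = λ·(21 - 28) - 45 ≡ 52. → (28, 52)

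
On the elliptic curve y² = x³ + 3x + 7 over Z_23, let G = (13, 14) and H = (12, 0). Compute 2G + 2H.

First 2G:
Repeated addition: build up to 2G.
2G: tangent at (13, 14): λ = (3·13² + 3)/(2·14) ≡ 4/5. 5⁻¹ ≡ 14 (mod 23), so λ ≡ 4·14 ≡ 10.
  x = λ² - 13 - 13 = 100 - 26 ≡ 5; y = λ·(13 - 5) - 14 ≡ 20. → (5, 20)
2G = (5, 20).
Next 2H:
Repeated addition: build up to 2H.
2H: (12, 0) + (12, 0): same x and y₁ ≡ -y₂, so the sum is 𝒪.
2H = 𝒪.
Finally 2G + 2H:
(5, 20) + 𝒪 = (5, 20) (identity).

(5, 20)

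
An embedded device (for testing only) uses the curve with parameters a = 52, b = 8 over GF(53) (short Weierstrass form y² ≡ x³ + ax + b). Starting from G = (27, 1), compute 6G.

(35, 17)

Repeated addition: build up to 6G.
2G: tangent at (27, 1): λ = (3·27² + 52)/(2·1) ≡ 13/2. 2⁻¹ ≡ 27 (mod 53) since 2·27 = 54 ≡ 1, so λ ≡ 13·27 ≡ 33.
  x = λ² - 27 - 27 = 1089 - 54 ≡ 28; y = λ·(27 - 28) - 1 ≡ 19. → (28, 19)
3G: (28, 19) + (27, 1). λ = (1 - 19)/(27 - 28) ≡ 35/52 mod 53. 52⁻¹ ≡ 52 (mod 53), so λ ≡ 18.
  x = λ² - 28 - 27 = 324 - 55 ≡ 4; y = λ·(28 - 4) - 19 ≡ 42. → (4, 42)
4G: (4, 42) + (27, 1). λ = (1 - 42)/(27 - 4) ≡ 12/23 mod 53. 23⁻¹ ≡ 30 (mod 53) since 23·30 = 690 ≡ 1, so λ ≡ 42.
  x = λ² - 4 - 27 = 1764 - 31 ≡ 37; y = λ·(4 - 37) - 42 ≡ 3. → (37, 3)
5G: (37, 3) + (27, 1). λ = (1 - 3)/(27 - 37) ≡ 51/43 mod 53. 43⁻¹ ≡ 37 (mod 53) since 43·37 = 1591 ≡ 1, so λ ≡ 32.
  x = λ² - 37 - 27 = 1024 - 64 ≡ 6; y = λ·(37 - 6) - 3 ≡ 35. → (6, 35)
6G: (6, 35) + (27, 1). λ = (1 - 35)/(27 - 6) ≡ 19/21 mod 53. 21⁻¹ ≡ 48 (mod 53) since 21·48 = 1008 ≡ 1, so λ ≡ 11.
  x = λ² - 6 - 27 = 121 - 33 ≡ 35; y = λ·(6 - 35) - 35 ≡ 17. → (35, 17)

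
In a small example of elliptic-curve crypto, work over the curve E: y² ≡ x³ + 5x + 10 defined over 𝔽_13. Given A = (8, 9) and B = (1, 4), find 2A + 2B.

First 2A:
Repeated addition: build up to 2A.
2A: tangent at (8, 9): λ = (3·8² + 5)/(2·9) ≡ 2/5. 5⁻¹ ≡ 8 (mod 13) since 5·8 = 40 ≡ 1, so λ ≡ 2·8 ≡ 3.
  x = λ² - 8 - 8 = 9 - 16 ≡ 6; y = λ·(8 - 6) - 9 ≡ 10. → (6, 10)
2A = (6, 10).
Next 2B:
Repeated addition: build up to 2B.
2B: tangent at (1, 4): λ = (3·1² + 5)/(2·4) ≡ 8/8. 8⁻¹ ≡ 5 (mod 13) since 8·5 = 40 ≡ 1, so λ ≡ 8·5 ≡ 1.
  x = λ² - 1 - 1 = 1 - 2 ≡ 12; y = λ·(1 - 12) - 4 ≡ 11. → (12, 11)
2B = (12, 11).
Finally 2A + 2B:
(6, 10) + (12, 11). λ = (11 - 10)/(12 - 6) ≡ 1/6 mod 13. 6⁻¹ ≡ 11 (mod 13), so λ ≡ 11.
  x = λ² - 6 - 12 = 121 - 18 ≡ 12; y = λ·(6 - 12) - 10 ≡ 2. → (12, 2)

(12, 2)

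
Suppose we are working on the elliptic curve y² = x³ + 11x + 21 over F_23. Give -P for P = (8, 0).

-(8, 0) = (8, -0 mod 23) = (8, 0).

(8, 0)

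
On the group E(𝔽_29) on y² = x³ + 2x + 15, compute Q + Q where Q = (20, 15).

(13, 18)

tangent at (20, 15): λ = (3·20² + 2)/(2·15) ≡ 13/1. 1⁻¹ ≡ 1 (mod 29), so λ ≡ 13·1 ≡ 13.
  x = λ² - 20 - 20 = 169 - 40 ≡ 13; y = λ·(20 - 13) - 15 ≡ 18. → (13, 18)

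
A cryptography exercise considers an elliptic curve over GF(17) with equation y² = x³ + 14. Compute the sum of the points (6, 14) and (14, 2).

(12, 12)

(6, 14) + (14, 2). λ = (2 - 14)/(14 - 6) ≡ 5/8 mod 17. 8⁻¹ ≡ 15 (mod 17) since 8·15 = 120 ≡ 1, so λ ≡ 7.
  x = λ² - 6 - 14 = 49 - 20 ≡ 12; y = λ·(6 - 12) - 14 ≡ 12. → (12, 12)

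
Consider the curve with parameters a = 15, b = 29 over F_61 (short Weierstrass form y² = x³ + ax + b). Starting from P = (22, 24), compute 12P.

(60, 14)

Double-and-add on 12 = (1100)₂. Start with P = (22, 24) for the leading 1-bit.
double: tangent at (22, 24): λ = (3·22² + 15)/(2·24) ≡ 3/48. 48⁻¹ ≡ 14 (mod 61), so λ ≡ 3·14 ≡ 42.
  x = λ² - 22 - 22 = 1764 - 44 ≡ 12; y = λ·(22 - 12) - 24 ≡ 30. → (12, 30)
add P: (12, 30) + (22, 24). λ = (24 - 30)/(22 - 12) ≡ 55/10 mod 61. 10⁻¹ ≡ 55 (mod 61), so λ ≡ 36.
  x = λ² - 12 - 22 = 1296 - 34 ≡ 42; y = λ·(12 - 42) - 30 ≡ 49. → (42, 49)
double: tangent at (42, 49): λ = (3·42² + 15)/(2·49) ≡ 0/37. 37⁻¹ ≡ 33 (mod 61), so λ ≡ 0·33 ≡ 0.
  x = λ² - 42 - 42 = 0 - 84 ≡ 38; y = λ·(42 - 38) - 49 ≡ 12. → (38, 12)
double: tangent at (38, 12): λ = (3·38² + 15)/(2·12) ≡ 16/24. 24⁻¹ ≡ 28 (mod 61), so λ ≡ 16·28 ≡ 21.
  x = λ² - 38 - 38 = 441 - 76 ≡ 60; y = λ·(38 - 60) - 12 ≡ 14. → (60, 14)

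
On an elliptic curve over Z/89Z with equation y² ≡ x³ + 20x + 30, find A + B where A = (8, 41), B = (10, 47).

(8, 41) + (10, 47). λ = (47 - 41)/(10 - 8) ≡ 6/2 mod 89. 2⁻¹ ≡ 45 (mod 89) since 2·45 = 90 ≡ 1, so λ ≡ 3.
  x = λ² - 8 - 10 = 9 - 18 ≡ 80; y = λ·(8 - 80) - 41 ≡ 10. → (80, 10)

(80, 10)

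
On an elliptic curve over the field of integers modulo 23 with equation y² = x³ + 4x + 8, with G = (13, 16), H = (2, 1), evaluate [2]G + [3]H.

First 2G:
Repeated addition: build up to 2G.
2G: tangent at (13, 16): λ = (3·13² + 4)/(2·16) ≡ 5/9. 9⁻¹ ≡ 18 (mod 23), so λ ≡ 5·18 ≡ 21.
  x = λ² - 13 - 13 = 441 - 26 ≡ 1; y = λ·(13 - 1) - 16 ≡ 6. → (1, 6)
2G = (1, 6).
Next 3H:
Repeated addition: build up to 3H.
2H: tangent at (2, 1): λ = (3·2² + 4)/(2·1) ≡ 16/2. 2⁻¹ ≡ 12 (mod 23), so λ ≡ 16·12 ≡ 8.
  x = λ² - 2 - 2 = 64 - 4 ≡ 14; y = λ·(2 - 14) - 1 ≡ 18. → (14, 18)
3H: (14, 18) + (2, 1). λ = (1 - 18)/(2 - 14) ≡ 6/11 mod 23. 11⁻¹ ≡ 21 (mod 23), so λ ≡ 11.
  x = λ² - 14 - 2 = 121 - 16 ≡ 13; y = λ·(14 - 13) - 18 ≡ 16. → (13, 16)
3H = (13, 16).
Finally 2G + 3H:
(1, 6) + (13, 16). λ = (16 - 6)/(13 - 1) ≡ 10/12 mod 23. 12⁻¹ ≡ 2 (mod 23) since 12·2 = 24 ≡ 1, so λ ≡ 20.
  x = λ² - 1 - 13 = 400 - 14 ≡ 18; y = λ·(1 - 18) - 6 ≡ 22. → (18, 22)

(18, 22)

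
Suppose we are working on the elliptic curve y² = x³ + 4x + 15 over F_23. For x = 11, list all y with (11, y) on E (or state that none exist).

x³ + 4x + 15 = 1390 ≡ 10 (mod 23).
10 is a non-residue mod 23; no y exists.

none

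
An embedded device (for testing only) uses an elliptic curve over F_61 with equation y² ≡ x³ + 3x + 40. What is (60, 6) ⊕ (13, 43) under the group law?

(37, 33)

(60, 6) + (13, 43). λ = (43 - 6)/(13 - 60) ≡ 37/14 mod 61. 14⁻¹ ≡ 48 (mod 61), so λ ≡ 7.
  x = λ² - 60 - 13 = 49 - 73 ≡ 37; y = λ·(60 - 37) - 6 ≡ 33. → (37, 33)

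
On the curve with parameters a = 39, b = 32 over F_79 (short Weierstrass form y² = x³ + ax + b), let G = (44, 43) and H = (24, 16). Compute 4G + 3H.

First 4G:
Double-and-add on 4 = (100)₂. Start with G = (44, 43) for the leading 1-bit.
double: tangent at (44, 43): λ = (3·44² + 39)/(2·43) ≡ 1/7. 7⁻¹ ≡ 34 (mod 79) since 7·34 = 238 ≡ 1, so λ ≡ 1·34 ≡ 34.
  x = λ² - 44 - 44 = 1156 - 88 ≡ 41; y = λ·(44 - 41) - 43 ≡ 59. → (41, 59)
double: tangent at (41, 59): λ = (3·41² + 39)/(2·59) ≡ 26/39. 39⁻¹ ≡ 77 (mod 79), so λ ≡ 26·77 ≡ 27.
  x = λ² - 41 - 41 = 729 - 82 ≡ 15; y = λ·(41 - 15) - 59 ≡ 11. → (15, 11)
4G = (15, 11).
Next 3H:
Repeated addition: build up to 3H.
2H: tangent at (24, 16): λ = (3·24² + 39)/(2·16) ≡ 29/32. 32⁻¹ ≡ 42 (mod 79), so λ ≡ 29·42 ≡ 33.
  x = λ² - 24 - 24 = 1089 - 48 ≡ 14; y = λ·(24 - 14) - 16 ≡ 77. → (14, 77)
3H: (14, 77) + (24, 16). λ = (16 - 77)/(24 - 14) ≡ 18/10 mod 79. 10⁻¹ ≡ 8 (mod 79) since 10·8 = 80 ≡ 1, so λ ≡ 65.
  x = λ² - 14 - 24 = 4225 - 38 ≡ 0; y = λ·(14 - 0) - 77 ≡ 43. → (0, 43)
3H = (0, 43).
Finally 4G + 3H:
(15, 11) + (0, 43). λ = (43 - 11)/(0 - 15) ≡ 32/64 mod 79. 64⁻¹ ≡ 21 (mod 79) since 64·21 = 1344 ≡ 1, so λ ≡ 40.
  x = λ² - 15 - 0 = 1600 - 15 ≡ 5; y = λ·(15 - 5) - 11 ≡ 73. → (5, 73)

(5, 73)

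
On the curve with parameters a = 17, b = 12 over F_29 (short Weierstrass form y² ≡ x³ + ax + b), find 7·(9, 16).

(17, 9)

Write Q = (9, 16).
Double-and-add on 7 = (111)₂. Start with Q = (9, 16) for the leading 1-bit.
double: tangent at (9, 16): λ = (3·9² + 17)/(2·16) ≡ 28/3. 3⁻¹ ≡ 10 (mod 29), so λ ≡ 28·10 ≡ 19.
  x = λ² - 9 - 9 = 361 - 18 ≡ 24; y = λ·(9 - 24) - 16 ≡ 18. → (24, 18)
add Q: (24, 18) + (9, 16). λ = (16 - 18)/(9 - 24) ≡ 27/14 mod 29. 14⁻¹ ≡ 27 (mod 29) since 14·27 = 378 ≡ 1, so λ ≡ 4.
  x = λ² - 24 - 9 = 16 - 33 ≡ 12; y = λ·(24 - 12) - 18 ≡ 1. → (12, 1)
double: tangent at (12, 1): λ = (3·12² + 17)/(2·1) ≡ 14/2. 2⁻¹ ≡ 15 (mod 29), so λ ≡ 14·15 ≡ 7.
  x = λ² - 12 - 12 = 49 - 24 ≡ 25; y = λ·(12 - 25) - 1 ≡ 24. → (25, 24)
add Q: (25, 24) + (9, 16). λ = (16 - 24)/(9 - 25) ≡ 21/13 mod 29. 13⁻¹ ≡ 9 (mod 29), so λ ≡ 15.
  x = λ² - 25 - 9 = 225 - 34 ≡ 17; y = λ·(25 - 17) - 24 ≡ 9. → (17, 9)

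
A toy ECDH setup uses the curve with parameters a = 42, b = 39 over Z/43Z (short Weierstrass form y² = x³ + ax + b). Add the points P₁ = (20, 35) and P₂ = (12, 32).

(36, 2)

(20, 35) + (12, 32). λ = (32 - 35)/(12 - 20) ≡ 40/35 mod 43. 35⁻¹ ≡ 16 (mod 43) since 35·16 = 560 ≡ 1, so λ ≡ 38.
  x = λ² - 20 - 12 = 1444 - 32 ≡ 36; y = λ·(20 - 36) - 35 ≡ 2. → (36, 2)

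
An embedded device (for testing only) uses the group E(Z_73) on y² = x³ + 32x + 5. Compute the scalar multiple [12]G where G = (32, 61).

Double-and-add on 12 = (1100)₂. Start with G = (32, 61) for the leading 1-bit.
double: tangent at (32, 61): λ = (3·32² + 32)/(2·61) ≡ 38/49. 49⁻¹ ≡ 3 (mod 73), so λ ≡ 38·3 ≡ 41.
  x = λ² - 32 - 32 = 1681 - 64 ≡ 11; y = λ·(32 - 11) - 61 ≡ 70. → (11, 70)
add G: (11, 70) + (32, 61). λ = (61 - 70)/(32 - 11) ≡ 64/21 mod 73. 21⁻¹ ≡ 7 (mod 73) since 21·7 = 147 ≡ 1, so λ ≡ 10.
  x = λ² - 11 - 32 = 100 - 43 ≡ 57; y = λ·(11 - 57) - 70 ≡ 54. → (57, 54)
double: tangent at (57, 54): λ = (3·57² + 32)/(2·54) ≡ 70/35. 35⁻¹ ≡ 48 (mod 73), so λ ≡ 70·48 ≡ 2.
  x = λ² - 57 - 57 = 4 - 114 ≡ 36; y = λ·(57 - 36) - 54 ≡ 61. → (36, 61)
double: tangent at (36, 61): λ = (3·36² + 32)/(2·61) ≡ 51/49. 49⁻¹ ≡ 3 (mod 73) since 49·3 = 147 ≡ 1, so λ ≡ 51·3 ≡ 7.
  x = λ² - 36 - 36 = 49 - 72 ≡ 50; y = λ·(36 - 50) - 61 ≡ 60. → (50, 60)

(50, 60)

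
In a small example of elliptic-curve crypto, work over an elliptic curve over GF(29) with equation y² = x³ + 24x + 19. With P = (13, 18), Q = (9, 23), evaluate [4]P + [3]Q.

(28, 9)

First 4P:
Repeated addition: build up to 4P.
2P: tangent at (13, 18): λ = (3·13² + 24)/(2·18) ≡ 9/7. 7⁻¹ ≡ 25 (mod 29), so λ ≡ 9·25 ≡ 22.
  x = λ² - 13 - 13 = 484 - 26 ≡ 23; y = λ·(13 - 23) - 18 ≡ 23. → (23, 23)
3P: (23, 23) + (13, 18). λ = (18 - 23)/(13 - 23) ≡ 24/19 mod 29. 19⁻¹ ≡ 26 (mod 29) since 19·26 = 494 ≡ 1, so λ ≡ 15.
  x = λ² - 23 - 13 = 225 - 36 ≡ 15; y = λ·(23 - 15) - 23 ≡ 10. → (15, 10)
4P: (15, 10) + (13, 18). λ = (18 - 10)/(13 - 15) ≡ 8/27 mod 29. 27⁻¹ ≡ 14 (mod 29) since 27·14 = 378 ≡ 1, so λ ≡ 25.
  x = λ² - 15 - 13 = 625 - 28 ≡ 17; y = λ·(15 - 17) - 10 ≡ 27. → (17, 27)
4P = (17, 27).
Next 3Q:
Repeated addition: build up to 3Q.
2Q: tangent at (9, 23): λ = (3·9² + 24)/(2·23) ≡ 6/17. 17⁻¹ ≡ 12 (mod 29), so λ ≡ 6·12 ≡ 14.
  x = λ² - 9 - 9 = 196 - 18 ≡ 4; y = λ·(9 - 4) - 23 ≡ 18. → (4, 18)
3Q: (4, 18) + (9, 23). λ = (23 - 18)/(9 - 4) ≡ 5/5 mod 29. 5⁻¹ ≡ 6 (mod 29), so λ ≡ 1.
  x = λ² - 4 - 9 = 1 - 13 ≡ 17; y = λ·(4 - 17) - 18 ≡ 27. → (17, 27)
3Q = (17, 27).
Finally 4P + 3Q:
tangent at (17, 27): λ = (3·17² + 24)/(2·27) ≡ 21/25. 25⁻¹ ≡ 7 (mod 29) since 25·7 = 175 ≡ 1, so λ ≡ 21·7 ≡ 2.
  x = λ² - 17 - 17 = 4 - 34 ≡ 28; y = λ·(17 - 28) - 27 ≡ 9. → (28, 9)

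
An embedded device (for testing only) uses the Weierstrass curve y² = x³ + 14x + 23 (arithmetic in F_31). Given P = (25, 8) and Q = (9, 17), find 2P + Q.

(4, 22)

First 2P:
Repeated addition: build up to 2P.
2P: tangent at (25, 8): λ = (3·25² + 14)/(2·8) ≡ 29/16. 16⁻¹ ≡ 2 (mod 31), so λ ≡ 29·2 ≡ 27.
  x = λ² - 25 - 25 = 729 - 50 ≡ 28; y = λ·(25 - 28) - 8 ≡ 4. → (28, 4)
2P = (28, 4).
Finally 2P + Q:
(28, 4) + (9, 17). λ = (17 - 4)/(9 - 28) ≡ 13/12 mod 31. 12⁻¹ ≡ 13 (mod 31) since 12·13 = 156 ≡ 1, so λ ≡ 14.
  x = λ² - 28 - 9 = 196 - 37 ≡ 4; y = λ·(28 - 4) - 4 ≡ 22. → (4, 22)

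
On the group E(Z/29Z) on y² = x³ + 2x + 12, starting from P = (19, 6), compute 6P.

Repeated addition: build up to 6P.
2P: tangent at (19, 6): λ = (3·19² + 2)/(2·6) ≡ 12/12. 12⁻¹ ≡ 17 (mod 29), so λ ≡ 12·17 ≡ 1.
  x = λ² - 19 - 19 = 1 - 38 ≡ 21; y = λ·(19 - 21) - 6 ≡ 21. → (21, 21)
3P: (21, 21) + (19, 6). λ = (6 - 21)/(19 - 21) ≡ 14/27 mod 29. 27⁻¹ ≡ 14 (mod 29) since 27·14 = 378 ≡ 1, so λ ≡ 22.
  x = λ² - 21 - 19 = 484 - 40 ≡ 9; y = λ·(21 - 9) - 21 ≡ 11. → (9, 11)
4P: (9, 11) + (19, 6). λ = (6 - 11)/(19 - 9) ≡ 24/10 mod 29. 10⁻¹ ≡ 3 (mod 29) since 10·3 = 30 ≡ 1, so λ ≡ 14.
  x = λ² - 9 - 19 = 196 - 28 ≡ 23; y = λ·(9 - 23) - 11 ≡ 25. → (23, 25)
5P: (23, 25) + (19, 6). λ = (6 - 25)/(19 - 23) ≡ 10/25 mod 29. 25⁻¹ ≡ 7 (mod 29), so λ ≡ 12.
  x = λ² - 23 - 19 = 144 - 42 ≡ 15; y = λ·(23 - 15) - 25 ≡ 13. → (15, 13)
6P: (15, 13) + (19, 6). λ = (6 - 13)/(19 - 15) ≡ 22/4 mod 29. 4⁻¹ ≡ 22 (mod 29) since 4·22 = 88 ≡ 1, so λ ≡ 20.
  x = λ² - 15 - 19 = 400 - 34 ≡ 18; y = λ·(15 - 18) - 13 ≡ 14. → (18, 14)

(18, 14)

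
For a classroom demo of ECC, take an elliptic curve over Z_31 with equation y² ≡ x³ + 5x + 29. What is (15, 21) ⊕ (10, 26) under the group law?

(15, 21) + (10, 26). λ = (26 - 21)/(10 - 15) ≡ 5/26 mod 31. 26⁻¹ ≡ 6 (mod 31), so λ ≡ 30.
  x = λ² - 15 - 10 = 900 - 25 ≡ 7; y = λ·(15 - 7) - 21 ≡ 2. → (7, 2)

(7, 2)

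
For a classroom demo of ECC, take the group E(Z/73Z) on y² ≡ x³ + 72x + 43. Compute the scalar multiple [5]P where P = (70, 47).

Repeated addition: build up to 5P.
2P: tangent at (70, 47): λ = (3·70² + 72)/(2·47) ≡ 26/21. 21⁻¹ ≡ 7 (mod 73), so λ ≡ 26·7 ≡ 36.
  x = λ² - 70 - 70 = 1296 - 140 ≡ 61; y = λ·(70 - 61) - 47 ≡ 58. → (61, 58)
3P: (61, 58) + (70, 47). λ = (47 - 58)/(70 - 61) ≡ 62/9 mod 73. 9⁻¹ ≡ 65 (mod 73) since 9·65 = 585 ≡ 1, so λ ≡ 15.
  x = λ² - 61 - 70 = 225 - 131 ≡ 21; y = λ·(61 - 21) - 58 ≡ 31. → (21, 31)
4P: (21, 31) + (70, 47). λ = (47 - 31)/(70 - 21) ≡ 16/49 mod 73. 49⁻¹ ≡ 3 (mod 73), so λ ≡ 48.
  x = λ² - 21 - 70 = 2304 - 91 ≡ 23; y = λ·(21 - 23) - 31 ≡ 19. → (23, 19)
5P: (23, 19) + (70, 47). λ = (47 - 19)/(70 - 23) ≡ 28/47 mod 73. 47⁻¹ ≡ 14 (mod 73), so λ ≡ 27.
  x = λ² - 23 - 70 = 729 - 93 ≡ 52; y = λ·(23 - 52) - 19 ≡ 1. → (52, 1)

(52, 1)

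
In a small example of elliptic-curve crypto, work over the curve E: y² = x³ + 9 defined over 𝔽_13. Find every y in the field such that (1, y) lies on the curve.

6, 7

x³ + 0x + 9 = 10 ≡ 10 (mod 13).
Square roots of 10 mod 13: 6 and 7 (since 6² = 36 ≡ 10).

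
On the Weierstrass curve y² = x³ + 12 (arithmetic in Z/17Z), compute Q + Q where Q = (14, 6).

tangent at (14, 6): λ = (3·14² + 0)/(2·6) ≡ 10/12. 12⁻¹ ≡ 10 (mod 17), so λ ≡ 10·10 ≡ 15.
  x = λ² - 14 - 14 = 225 - 28 ≡ 10; y = λ·(14 - 10) - 6 ≡ 3. → (10, 3)

(10, 3)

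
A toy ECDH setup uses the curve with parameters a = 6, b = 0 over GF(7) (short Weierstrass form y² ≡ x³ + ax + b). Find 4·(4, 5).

Write Q = (4, 5).
Repeated addition: build up to 4Q.
2Q: tangent at (4, 5): λ = (3·4² + 6)/(2·5) ≡ 5/3. 3⁻¹ ≡ 5 (mod 7) since 3·5 = 15 ≡ 1, so λ ≡ 5·5 ≡ 4.
  x = λ² - 4 - 4 = 16 - 8 ≡ 1; y = λ·(4 - 1) - 5 ≡ 0. → (1, 0)
3Q: (1, 0) + (4, 5). λ = (5 - 0)/(4 - 1) ≡ 5/3 mod 7. 3⁻¹ ≡ 5 (mod 7), so λ ≡ 4.
  x = λ² - 1 - 4 = 16 - 5 ≡ 4; y = λ·(1 - 4) - 0 ≡ 2. → (4, 2)
4Q: (4, 2) + (4, 5): same x and y₁ ≡ -y₂, so the sum is O.

O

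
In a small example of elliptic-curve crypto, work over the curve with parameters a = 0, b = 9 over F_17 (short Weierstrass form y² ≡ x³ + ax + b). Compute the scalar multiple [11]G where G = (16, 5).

Double-and-add on 11 = (1011)₂. Start with G = (16, 5) for the leading 1-bit.
double: tangent at (16, 5): λ = (3·16² + 0)/(2·5) ≡ 3/10. 10⁻¹ ≡ 12 (mod 17) since 10·12 = 120 ≡ 1, so λ ≡ 3·12 ≡ 2.
  x = λ² - 16 - 16 = 4 - 32 ≡ 6; y = λ·(16 - 6) - 5 ≡ 15. → (6, 15)
double: tangent at (6, 15): λ = (3·6² + 0)/(2·15) ≡ 6/13. 13⁻¹ ≡ 4 (mod 17) since 13·4 = 52 ≡ 1, so λ ≡ 6·4 ≡ 7.
  x = λ² - 6 - 6 = 49 - 12 ≡ 3; y = λ·(6 - 3) - 15 ≡ 6. → (3, 6)
add G: (3, 6) + (16, 5). λ = (5 - 6)/(16 - 3) ≡ 16/13 mod 17. 13⁻¹ ≡ 4 (mod 17), so λ ≡ 13.
  x = λ² - 3 - 16 = 169 - 19 ≡ 14; y = λ·(3 - 14) - 6 ≡ 4. → (14, 4)
double: tangent at (14, 4): λ = (3·14² + 0)/(2·4) ≡ 10/8. 8⁻¹ ≡ 15 (mod 17) since 8·15 = 120 ≡ 1, so λ ≡ 10·15 ≡ 14.
  x = λ² - 14 - 14 = 196 - 28 ≡ 15; y = λ·(14 - 15) - 4 ≡ 16. → (15, 16)
add G: (15, 16) + (16, 5). λ = (5 - 16)/(16 - 15) ≡ 6/1 mod 17. 1⁻¹ ≡ 1 (mod 17), so λ ≡ 6.
  x = λ² - 15 - 16 = 36 - 31 ≡ 5; y = λ·(15 - 5) - 16 ≡ 10. → (5, 10)

(5, 10)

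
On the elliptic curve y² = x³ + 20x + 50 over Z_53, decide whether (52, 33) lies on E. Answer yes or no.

yes

y² = 33² ≡ 29; x³ + 20x + 50 = 141698 ≡ 29 (mod 53). 29 = 29.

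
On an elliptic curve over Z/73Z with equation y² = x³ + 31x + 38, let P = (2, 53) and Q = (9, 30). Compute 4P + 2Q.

(58, 40)

First 4P:
Repeated addition: build up to 4P.
2P: tangent at (2, 53): λ = (3·2² + 31)/(2·53) ≡ 43/33. 33⁻¹ ≡ 31 (mod 73), so λ ≡ 43·31 ≡ 19.
  x = λ² - 2 - 2 = 361 - 4 ≡ 65; y = λ·(2 - 65) - 53 ≡ 64. → (65, 64)
3P: (65, 64) + (2, 53). λ = (53 - 64)/(2 - 65) ≡ 62/10 mod 73. 10⁻¹ ≡ 22 (mod 73), so λ ≡ 50.
  x = λ² - 65 - 2 = 2500 - 67 ≡ 24; y = λ·(65 - 24) - 64 ≡ 15. → (24, 15)
4P: (24, 15) + (2, 53). λ = (53 - 15)/(2 - 24) ≡ 38/51 mod 73. 51⁻¹ ≡ 63 (mod 73), so λ ≡ 58.
  x = λ² - 24 - 2 = 3364 - 26 ≡ 53; y = λ·(24 - 53) - 15 ≡ 55. → (53, 55)
4P = (53, 55).
Next 2Q:
Repeated addition: build up to 2Q.
2Q: tangent at (9, 30): λ = (3·9² + 31)/(2·30) ≡ 55/60. 60⁻¹ ≡ 28 (mod 73), so λ ≡ 55·28 ≡ 7.
  x = λ² - 9 - 9 = 49 - 18 ≡ 31; y = λ·(9 - 31) - 30 ≡ 35. → (31, 35)
2Q = (31, 35).
Finally 4P + 2Q:
(53, 55) + (31, 35). λ = (35 - 55)/(31 - 53) ≡ 53/51 mod 73. 51⁻¹ ≡ 63 (mod 73) since 51·63 = 3213 ≡ 1, so λ ≡ 54.
  x = λ² - 53 - 31 = 2916 - 84 ≡ 58; y = λ·(53 - 58) - 55 ≡ 40. → (58, 40)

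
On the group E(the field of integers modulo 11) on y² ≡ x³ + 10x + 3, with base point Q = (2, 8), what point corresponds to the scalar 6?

(8, 10)

Repeated addition: build up to 6Q.
2Q: tangent at (2, 8): λ = (3·2² + 10)/(2·8) ≡ 0/5. 5⁻¹ ≡ 9 (mod 11), so λ ≡ 0·9 ≡ 0.
  x = λ² - 2 - 2 = 0 - 4 ≡ 7; y = λ·(2 - 7) - 8 ≡ 3. → (7, 3)
3Q: (7, 3) + (2, 8). λ = (8 - 3)/(2 - 7) ≡ 5/6 mod 11. 6⁻¹ ≡ 2 (mod 11), so λ ≡ 10.
  x = λ² - 7 - 2 = 100 - 9 ≡ 3; y = λ·(7 - 3) - 3 ≡ 4. → (3, 4)
4Q: (3, 4) + (2, 8). λ = (8 - 4)/(2 - 3) ≡ 4/10 mod 11. 10⁻¹ ≡ 10 (mod 11), so λ ≡ 7.
  x = λ² - 3 - 2 = 49 - 5 ≡ 0; y = λ·(3 - 0) - 4 ≡ 6. → (0, 6)
5Q: (0, 6) + (2, 8). λ = (8 - 6)/(2 - 0) ≡ 2/2 mod 11. 2⁻¹ ≡ 6 (mod 11), so λ ≡ 1.
  x = λ² - 0 - 2 = 1 - 2 ≡ 10; y = λ·(0 - 10) - 6 ≡ 6. → (10, 6)
6Q: (10, 6) + (2, 8). λ = (8 - 6)/(2 - 10) ≡ 2/3 mod 11. 3⁻¹ ≡ 4 (mod 11), so λ ≡ 8.
  x = λ² - 10 - 2 = 64 - 12 ≡ 8; y = λ·(10 - 8) - 6 ≡ 10. → (8, 10)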